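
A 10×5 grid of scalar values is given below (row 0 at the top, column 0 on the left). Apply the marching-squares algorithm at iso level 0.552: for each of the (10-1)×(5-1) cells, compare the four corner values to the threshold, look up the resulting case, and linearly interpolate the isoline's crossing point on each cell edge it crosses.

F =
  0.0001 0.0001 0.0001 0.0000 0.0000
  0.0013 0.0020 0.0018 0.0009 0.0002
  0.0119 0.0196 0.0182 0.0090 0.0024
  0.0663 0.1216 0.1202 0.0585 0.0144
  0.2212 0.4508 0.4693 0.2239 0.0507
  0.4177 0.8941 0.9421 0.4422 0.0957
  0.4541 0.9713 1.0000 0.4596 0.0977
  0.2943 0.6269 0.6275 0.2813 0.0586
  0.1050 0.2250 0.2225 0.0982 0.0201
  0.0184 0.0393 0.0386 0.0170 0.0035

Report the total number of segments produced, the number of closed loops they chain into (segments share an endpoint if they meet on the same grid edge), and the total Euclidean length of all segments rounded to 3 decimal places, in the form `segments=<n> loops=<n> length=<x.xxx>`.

cell (4,0): code 0100 → (4.228,1.000)–(5.000,0.282)
cell (4,1): code 1100 → (4.175,2.000)–(4.228,1.000)
cell (4,2): code 1000 → (5.000,2.780)–(4.175,2.000)
cell (5,0): code 0110 → (5.000,0.282)–(6.000,0.189)
cell (5,2): code 1001 → (6.000,2.829)–(5.000,2.780)
cell (6,0): code 0110 → (6.000,0.189)–(7.000,0.775)
cell (6,2): code 1001 → (7.000,2.218)–(6.000,2.829)
cell (7,0): code 0010 → (7.000,0.775)–(7.186,1.000)
cell (7,1): code 0011 → (7.186,1.000)–(7.186,2.000)
cell (7,2): code 0001 → (7.186,2.000)–(7.000,2.218)
total: 10 segments, chained into 1 closed loop(s), length Σ = 9.106547

segments=10 loops=1 length=9.107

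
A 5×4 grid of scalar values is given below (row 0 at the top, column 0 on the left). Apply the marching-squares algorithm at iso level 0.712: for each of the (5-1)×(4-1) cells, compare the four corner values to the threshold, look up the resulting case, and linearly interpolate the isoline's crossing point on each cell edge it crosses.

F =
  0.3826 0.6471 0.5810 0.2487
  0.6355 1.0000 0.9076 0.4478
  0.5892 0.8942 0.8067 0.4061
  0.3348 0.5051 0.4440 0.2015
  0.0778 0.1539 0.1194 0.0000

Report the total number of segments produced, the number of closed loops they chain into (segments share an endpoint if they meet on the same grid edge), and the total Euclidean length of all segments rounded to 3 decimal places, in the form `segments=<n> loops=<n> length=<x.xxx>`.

segments=8 loops=1 length=7.062

cell (0,0): code 0100 → (0.184,1.000)–(1.000,0.210)
cell (0,1): code 1100 → (0.401,2.000)–(0.184,1.000)
cell (0,2): code 1000 → (1.000,2.425)–(0.401,2.000)
cell (1,0): code 0110 → (1.000,0.210)–(2.000,0.403)
cell (1,2): code 1001 → (2.000,2.236)–(1.000,2.425)
cell (2,0): code 0010 → (2.000,0.403)–(2.468,1.000)
cell (2,1): code 0011 → (2.468,1.000)–(2.261,2.000)
cell (2,2): code 0001 → (2.261,2.000)–(2.000,2.236)
total: 8 segments, chained into 1 closed loop(s), length Σ = 7.062426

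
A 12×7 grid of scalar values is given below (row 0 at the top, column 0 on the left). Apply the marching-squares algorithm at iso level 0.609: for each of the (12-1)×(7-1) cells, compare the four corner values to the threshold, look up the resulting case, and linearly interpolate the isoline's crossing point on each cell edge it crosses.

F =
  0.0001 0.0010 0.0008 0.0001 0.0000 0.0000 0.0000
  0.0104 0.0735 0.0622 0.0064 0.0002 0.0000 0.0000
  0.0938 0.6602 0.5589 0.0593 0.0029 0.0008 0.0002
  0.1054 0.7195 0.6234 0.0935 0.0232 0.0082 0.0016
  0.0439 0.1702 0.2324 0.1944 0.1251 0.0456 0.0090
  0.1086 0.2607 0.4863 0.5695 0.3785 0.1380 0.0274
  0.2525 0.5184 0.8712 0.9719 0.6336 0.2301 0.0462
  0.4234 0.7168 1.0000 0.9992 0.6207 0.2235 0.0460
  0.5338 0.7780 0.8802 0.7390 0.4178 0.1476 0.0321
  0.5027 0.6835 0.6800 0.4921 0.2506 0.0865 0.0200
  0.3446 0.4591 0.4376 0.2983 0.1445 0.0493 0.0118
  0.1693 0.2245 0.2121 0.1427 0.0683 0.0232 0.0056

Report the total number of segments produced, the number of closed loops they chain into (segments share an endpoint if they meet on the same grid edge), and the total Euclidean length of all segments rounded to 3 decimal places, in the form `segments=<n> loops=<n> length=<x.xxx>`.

segments=24 loops=2 length=16.451

cell (1,0): code 0100 → (1.913,1.000)–(2.000,0.910)
cell (1,1): code 1000 → (2.000,1.505)–(1.913,1.000)
cell (2,0): code 0110 → (2.000,0.910)–(3.000,0.820)
cell (2,1): code 1101 → (2.777,2.000)–(2.000,1.505)
cell (2,2): code 1000 → (3.000,2.027)–(2.777,2.000)
cell (3,0): code 0010 → (3.000,0.820)–(3.201,1.000)
cell (3,1): code 0011 → (3.201,1.000)–(3.037,2.000)
cell (3,2): code 0001 → (3.037,2.000)–(3.000,2.027)
cell (5,1): code 0100 → (5.319,2.000)–(6.000,1.257)
cell (5,2): code 1100 → (5.098,3.000)–(5.319,2.000)
cell (5,3): code 1100 → (5.904,4.000)–(5.098,3.000)
cell (5,4): code 1000 → (6.000,4.061)–(5.904,4.000)
cell (6,0): code 0100 → (6.457,1.000)–(7.000,0.633)
cell (6,1): code 1110 → (6.000,1.257)–(6.457,1.000)
cell (6,4): code 1001 → (7.000,4.029)–(6.000,4.061)
cell (7,0): code 0110 → (7.000,0.633)–(8.000,0.308)
cell (7,3): code 1011 → (8.000,3.405)–(7.058,4.000)
cell (7,4): code 0001 → (7.058,4.000)–(7.000,4.029)
cell (8,0): code 0110 → (8.000,0.308)–(9.000,0.588)
cell (8,2): code 1011 → (9.000,2.378)–(8.527,3.000)
cell (8,3): code 0001 → (8.527,3.000)–(8.000,3.405)
cell (9,0): code 0010 → (9.000,0.588)–(9.332,1.000)
cell (9,1): code 0011 → (9.332,1.000)–(9.293,2.000)
cell (9,2): code 0001 → (9.293,2.000)–(9.000,2.378)
total: 24 segments, chained into 2 closed loop(s), length Σ = 16.451131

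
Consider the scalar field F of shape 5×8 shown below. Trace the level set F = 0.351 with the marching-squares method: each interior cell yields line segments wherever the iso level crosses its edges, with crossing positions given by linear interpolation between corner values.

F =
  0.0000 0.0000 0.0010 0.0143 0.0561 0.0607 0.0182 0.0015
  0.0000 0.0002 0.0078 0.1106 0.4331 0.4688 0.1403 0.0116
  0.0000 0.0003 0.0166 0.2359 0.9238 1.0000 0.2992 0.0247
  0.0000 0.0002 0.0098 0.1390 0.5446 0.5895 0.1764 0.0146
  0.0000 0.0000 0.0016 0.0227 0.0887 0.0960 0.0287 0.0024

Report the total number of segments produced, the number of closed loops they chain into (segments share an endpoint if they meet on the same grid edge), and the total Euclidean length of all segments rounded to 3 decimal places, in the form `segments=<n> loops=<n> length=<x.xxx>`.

segments=10 loops=1 length=8.617

cell (0,3): code 0100 → (0.782,4.000)–(1.000,3.745)
cell (0,4): code 1100 → (0.711,5.000)–(0.782,4.000)
cell (0,5): code 1000 → (1.000,5.359)–(0.711,5.000)
cell (1,3): code 0110 → (1.000,3.745)–(2.000,3.167)
cell (1,5): code 1001 → (2.000,5.926)–(1.000,5.359)
cell (2,3): code 0110 → (2.000,3.167)–(3.000,3.523)
cell (2,5): code 1001 → (3.000,5.577)–(2.000,5.926)
cell (3,3): code 0010 → (3.000,3.523)–(3.425,4.000)
cell (3,4): code 0011 → (3.425,4.000)–(3.483,5.000)
cell (3,5): code 0001 → (3.483,5.000)–(3.000,5.577)
total: 10 segments, chained into 1 closed loop(s), length Σ = 8.616583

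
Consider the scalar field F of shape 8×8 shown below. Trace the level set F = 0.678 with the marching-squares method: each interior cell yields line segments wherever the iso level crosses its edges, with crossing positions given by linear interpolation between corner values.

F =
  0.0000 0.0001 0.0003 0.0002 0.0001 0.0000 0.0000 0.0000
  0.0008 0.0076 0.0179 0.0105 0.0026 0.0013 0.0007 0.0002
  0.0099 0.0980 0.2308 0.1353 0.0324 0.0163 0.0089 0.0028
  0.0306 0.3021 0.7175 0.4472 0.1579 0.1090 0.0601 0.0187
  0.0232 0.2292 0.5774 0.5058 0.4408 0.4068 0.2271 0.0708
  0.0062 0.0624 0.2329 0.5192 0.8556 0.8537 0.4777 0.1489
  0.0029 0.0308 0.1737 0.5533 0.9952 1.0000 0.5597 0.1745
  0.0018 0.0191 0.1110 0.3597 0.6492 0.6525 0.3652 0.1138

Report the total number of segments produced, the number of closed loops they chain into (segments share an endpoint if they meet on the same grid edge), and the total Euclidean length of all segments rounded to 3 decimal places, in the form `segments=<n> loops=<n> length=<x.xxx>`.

cell (2,1): code 0100 → (2.919,2.000)–(3.000,1.905)
cell (2,2): code 1000 → (3.000,2.146)–(2.919,2.000)
cell (3,1): code 0010 → (3.000,1.905)–(3.282,2.000)
cell (3,2): code 0001 → (3.282,2.000)–(3.000,2.146)
cell (4,3): code 0100 → (4.572,4.000)–(5.000,3.472)
cell (4,4): code 1100 → (4.607,5.000)–(4.572,4.000)
cell (4,5): code 1000 → (5.000,5.467)–(4.607,5.000)
cell (5,3): code 0110 → (5.000,3.472)–(6.000,3.282)
cell (5,5): code 1001 → (6.000,5.731)–(5.000,5.467)
cell (6,3): code 0010 → (6.000,3.282)–(6.917,4.000)
cell (6,4): code 0011 → (6.917,4.000)–(6.927,5.000)
cell (6,5): code 0001 → (6.927,5.000)–(6.000,5.731)
total: 12 segments, chained into 2 closed loop(s), length Σ = 8.595283

segments=12 loops=2 length=8.595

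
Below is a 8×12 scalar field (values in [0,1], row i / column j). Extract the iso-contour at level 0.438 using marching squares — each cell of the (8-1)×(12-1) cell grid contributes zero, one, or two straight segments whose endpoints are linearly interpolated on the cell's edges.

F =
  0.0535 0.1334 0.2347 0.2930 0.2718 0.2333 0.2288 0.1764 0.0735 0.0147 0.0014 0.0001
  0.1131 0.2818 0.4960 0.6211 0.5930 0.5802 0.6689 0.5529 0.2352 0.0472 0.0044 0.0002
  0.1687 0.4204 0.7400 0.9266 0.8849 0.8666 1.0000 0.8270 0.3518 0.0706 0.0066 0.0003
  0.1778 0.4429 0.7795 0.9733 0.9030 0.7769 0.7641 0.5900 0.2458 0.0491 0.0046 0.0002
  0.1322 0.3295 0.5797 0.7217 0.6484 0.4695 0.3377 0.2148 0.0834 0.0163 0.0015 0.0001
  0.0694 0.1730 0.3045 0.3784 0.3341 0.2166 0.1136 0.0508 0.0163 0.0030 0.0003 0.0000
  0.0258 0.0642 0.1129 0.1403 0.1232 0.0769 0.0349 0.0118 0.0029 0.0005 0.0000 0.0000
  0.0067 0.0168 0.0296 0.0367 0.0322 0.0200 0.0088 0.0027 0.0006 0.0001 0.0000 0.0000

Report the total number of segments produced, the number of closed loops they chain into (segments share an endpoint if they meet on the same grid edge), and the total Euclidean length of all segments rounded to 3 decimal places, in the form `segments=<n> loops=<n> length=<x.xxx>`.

cell (0,1): code 0100 → (0.778,2.000)–(1.000,1.729)
cell (0,2): code 1100 → (0.442,3.000)–(0.778,2.000)
cell (0,3): code 1100 → (0.517,4.000)–(0.442,3.000)
cell (0,4): code 1100 → (0.590,5.000)–(0.517,4.000)
cell (0,5): code 1100 → (0.475,6.000)–(0.590,5.000)
cell (0,6): code 1100 → (0.695,7.000)–(0.475,6.000)
cell (0,7): code 1000 → (1.000,7.362)–(0.695,7.000)
cell (1,1): code 0110 → (1.000,1.729)–(2.000,1.055)
cell (1,7): code 1001 → (2.000,7.819)–(1.000,7.362)
cell (2,0): code 0100 → (2.782,1.000)–(3.000,0.982)
cell (2,1): code 1110 → (2.000,1.055)–(2.782,1.000)
cell (2,7): code 1001 → (3.000,7.442)–(2.000,7.819)
cell (3,0): code 0010 → (3.000,0.982)–(3.043,1.000)
cell (3,1): code 0111 → (3.043,1.000)–(4.000,1.434)
cell (3,5): code 1011 → (4.000,5.239)–(3.765,6.000)
cell (3,6): code 0011 → (3.765,6.000)–(3.405,7.000)
cell (3,7): code 0001 → (3.405,7.000)–(3.000,7.442)
cell (4,1): code 0010 → (4.000,1.434)–(4.515,2.000)
cell (4,2): code 0011 → (4.515,2.000)–(4.826,3.000)
cell (4,3): code 0011 → (4.826,3.000)–(4.669,4.000)
cell (4,4): code 0011 → (4.669,4.000)–(4.125,5.000)
cell (4,5): code 0001 → (4.125,5.000)–(4.000,5.239)
total: 22 segments, chained into 1 closed loop(s), length Σ = 18.080411

segments=22 loops=1 length=18.080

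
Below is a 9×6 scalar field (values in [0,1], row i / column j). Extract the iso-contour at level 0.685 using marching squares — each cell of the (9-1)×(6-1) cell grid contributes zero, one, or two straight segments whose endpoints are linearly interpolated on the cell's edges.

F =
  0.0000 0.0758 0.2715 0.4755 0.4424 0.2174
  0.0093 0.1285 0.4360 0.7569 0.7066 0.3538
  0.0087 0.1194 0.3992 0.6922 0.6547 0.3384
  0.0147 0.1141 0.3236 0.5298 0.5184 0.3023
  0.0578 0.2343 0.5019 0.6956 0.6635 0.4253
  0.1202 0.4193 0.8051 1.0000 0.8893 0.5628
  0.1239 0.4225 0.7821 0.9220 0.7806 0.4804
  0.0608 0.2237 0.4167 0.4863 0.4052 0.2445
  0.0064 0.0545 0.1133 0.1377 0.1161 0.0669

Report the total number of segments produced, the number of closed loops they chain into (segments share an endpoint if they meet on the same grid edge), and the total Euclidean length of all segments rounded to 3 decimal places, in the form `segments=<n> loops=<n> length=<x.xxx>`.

cell (0,2): code 0100 → (0.744,3.000)–(1.000,2.776)
cell (0,3): code 1100 → (0.918,4.000)–(0.744,3.000)
cell (0,4): code 1000 → (1.000,4.061)–(0.918,4.000)
cell (1,2): code 0110 → (1.000,2.776)–(2.000,2.975)
cell (1,3): code 1011 → (2.000,3.192)–(1.416,4.000)
cell (1,4): code 0001 → (1.416,4.000)–(1.000,4.061)
cell (2,2): code 0010 → (2.000,2.975)–(2.044,3.000)
cell (2,3): code 0001 → (2.044,3.000)–(2.000,3.192)
cell (3,2): code 0100 → (3.936,3.000)–(4.000,2.945)
cell (3,3): code 1000 → (4.000,3.330)–(3.936,3.000)
cell (4,1): code 0100 → (4.604,2.000)–(5.000,1.689)
cell (4,2): code 1110 → (4.000,2.945)–(4.604,2.000)
cell (4,3): code 1101 → (4.095,4.000)–(4.000,3.330)
cell (4,4): code 1000 → (5.000,4.626)–(4.095,4.000)
cell (5,1): code 0110 → (5.000,1.689)–(6.000,1.730)
cell (5,4): code 1001 → (6.000,4.318)–(5.000,4.626)
cell (6,1): code 0010 → (6.000,1.730)–(6.266,2.000)
cell (6,2): code 0011 → (6.266,2.000)–(6.544,3.000)
cell (6,3): code 0011 → (6.544,3.000)–(6.255,4.000)
cell (6,4): code 0001 → (6.255,4.000)–(6.000,4.318)
total: 20 segments, chained into 2 closed loop(s), length Σ = 12.877101

segments=20 loops=2 length=12.877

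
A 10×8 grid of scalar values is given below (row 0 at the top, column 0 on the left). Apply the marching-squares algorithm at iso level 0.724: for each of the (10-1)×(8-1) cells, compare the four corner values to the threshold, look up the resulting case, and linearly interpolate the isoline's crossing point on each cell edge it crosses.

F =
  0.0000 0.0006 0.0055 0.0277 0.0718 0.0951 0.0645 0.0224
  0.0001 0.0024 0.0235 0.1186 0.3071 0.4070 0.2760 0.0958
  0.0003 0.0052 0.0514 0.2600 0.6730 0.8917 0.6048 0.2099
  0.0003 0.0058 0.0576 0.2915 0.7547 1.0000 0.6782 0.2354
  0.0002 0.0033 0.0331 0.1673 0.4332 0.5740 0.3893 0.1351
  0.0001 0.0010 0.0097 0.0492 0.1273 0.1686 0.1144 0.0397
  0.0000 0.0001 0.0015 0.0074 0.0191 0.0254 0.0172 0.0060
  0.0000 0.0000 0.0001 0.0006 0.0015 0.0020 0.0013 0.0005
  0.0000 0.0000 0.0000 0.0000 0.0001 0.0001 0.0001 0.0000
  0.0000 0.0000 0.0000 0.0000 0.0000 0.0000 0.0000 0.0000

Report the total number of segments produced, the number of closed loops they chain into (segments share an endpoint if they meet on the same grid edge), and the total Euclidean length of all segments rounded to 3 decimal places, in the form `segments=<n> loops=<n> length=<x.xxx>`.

cell (1,4): code 0100 → (1.654,5.000)–(2.000,4.233)
cell (1,5): code 1000 → (2.000,5.585)–(1.654,5.000)
cell (2,3): code 0100 → (2.624,4.000)–(3.000,3.934)
cell (2,4): code 1110 → (2.000,4.233)–(2.624,4.000)
cell (2,5): code 1001 → (3.000,5.858)–(2.000,5.585)
cell (3,3): code 0010 → (3.000,3.934)–(3.095,4.000)
cell (3,4): code 0011 → (3.095,4.000)–(3.648,5.000)
cell (3,5): code 0001 → (3.648,5.000)–(3.000,5.858)
total: 8 segments, chained into 1 closed loop(s), length Σ = 5.938608

segments=8 loops=1 length=5.939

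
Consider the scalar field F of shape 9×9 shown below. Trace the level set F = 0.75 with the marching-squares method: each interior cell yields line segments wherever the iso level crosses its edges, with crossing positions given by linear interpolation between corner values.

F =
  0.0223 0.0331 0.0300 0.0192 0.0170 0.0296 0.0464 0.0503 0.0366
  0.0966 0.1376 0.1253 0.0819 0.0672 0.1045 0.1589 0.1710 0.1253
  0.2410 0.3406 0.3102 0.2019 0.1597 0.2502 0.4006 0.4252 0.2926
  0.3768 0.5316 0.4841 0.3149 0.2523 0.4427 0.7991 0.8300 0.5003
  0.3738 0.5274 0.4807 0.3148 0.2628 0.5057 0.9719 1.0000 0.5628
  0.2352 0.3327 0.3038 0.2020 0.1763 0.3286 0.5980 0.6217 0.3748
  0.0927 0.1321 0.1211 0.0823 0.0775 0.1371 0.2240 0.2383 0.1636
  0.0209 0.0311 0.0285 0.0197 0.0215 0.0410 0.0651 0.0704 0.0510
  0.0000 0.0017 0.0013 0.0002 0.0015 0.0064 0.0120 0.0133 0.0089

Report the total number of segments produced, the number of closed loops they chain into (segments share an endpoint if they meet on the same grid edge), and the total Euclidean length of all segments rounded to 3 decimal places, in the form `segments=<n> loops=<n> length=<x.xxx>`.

cell (2,5): code 0100 → (2.877,6.000)–(3.000,5.862)
cell (2,6): code 1100 → (2.802,7.000)–(2.877,6.000)
cell (2,7): code 1000 → (3.000,7.243)–(2.802,7.000)
cell (3,5): code 0110 → (3.000,5.862)–(4.000,5.524)
cell (3,7): code 1001 → (4.000,7.572)–(3.000,7.243)
cell (4,5): code 0010 → (4.000,5.524)–(4.593,6.000)
cell (4,6): code 0011 → (4.593,6.000)–(4.661,7.000)
cell (4,7): code 0001 → (4.661,7.000)–(4.000,7.572)
total: 8 segments, chained into 1 closed loop(s), length Σ = 6.245899

segments=8 loops=1 length=6.246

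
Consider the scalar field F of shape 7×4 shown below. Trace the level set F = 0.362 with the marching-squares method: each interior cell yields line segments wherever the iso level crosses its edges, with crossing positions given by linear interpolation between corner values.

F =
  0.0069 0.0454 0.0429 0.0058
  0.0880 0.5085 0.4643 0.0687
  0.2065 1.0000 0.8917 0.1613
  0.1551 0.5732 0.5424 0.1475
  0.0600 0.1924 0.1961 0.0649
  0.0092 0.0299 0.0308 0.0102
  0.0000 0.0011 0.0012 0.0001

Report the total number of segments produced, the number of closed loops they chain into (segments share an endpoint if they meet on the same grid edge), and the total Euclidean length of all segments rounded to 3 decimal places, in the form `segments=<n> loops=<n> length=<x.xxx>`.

cell (0,0): code 0100 → (0.684,1.000)–(1.000,0.652)
cell (0,1): code 1100 → (0.757,2.000)–(0.684,1.000)
cell (0,2): code 1000 → (1.000,2.259)–(0.757,2.000)
cell (1,0): code 0110 → (1.000,0.652)–(2.000,0.196)
cell (1,2): code 1001 → (2.000,2.725)–(1.000,2.259)
cell (2,0): code 0110 → (2.000,0.196)–(3.000,0.495)
cell (2,2): code 1001 → (3.000,2.457)–(2.000,2.725)
cell (3,0): code 0010 → (3.000,0.495)–(3.555,1.000)
cell (3,1): code 0011 → (3.555,1.000)–(3.521,2.000)
cell (3,2): code 0001 → (3.521,2.000)–(3.000,2.457)
total: 10 segments, chained into 1 closed loop(s), length Σ = 8.553125

segments=10 loops=1 length=8.553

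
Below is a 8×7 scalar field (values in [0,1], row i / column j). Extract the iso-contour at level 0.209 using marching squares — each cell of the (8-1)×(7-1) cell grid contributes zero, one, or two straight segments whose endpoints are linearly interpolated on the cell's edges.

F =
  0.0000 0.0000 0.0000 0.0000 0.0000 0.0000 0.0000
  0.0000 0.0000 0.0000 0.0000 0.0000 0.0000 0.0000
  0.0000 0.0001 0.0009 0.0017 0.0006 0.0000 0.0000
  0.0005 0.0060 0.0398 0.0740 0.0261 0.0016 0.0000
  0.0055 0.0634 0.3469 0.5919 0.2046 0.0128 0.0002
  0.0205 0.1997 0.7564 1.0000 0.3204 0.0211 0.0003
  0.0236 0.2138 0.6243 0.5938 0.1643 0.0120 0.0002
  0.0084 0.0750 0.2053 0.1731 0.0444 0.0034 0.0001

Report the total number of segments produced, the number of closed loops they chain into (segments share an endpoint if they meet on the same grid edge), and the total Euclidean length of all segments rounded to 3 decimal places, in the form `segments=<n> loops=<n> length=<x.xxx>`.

segments=14 loops=1 length=10.946

cell (3,1): code 0100 → (3.551,2.000)–(4.000,1.514)
cell (3,2): code 1100 → (3.261,3.000)–(3.551,2.000)
cell (3,3): code 1000 → (4.000,3.989)–(3.261,3.000)
cell (4,1): code 0110 → (4.000,1.514)–(5.000,1.017)
cell (4,3): code 1101 → (4.038,4.000)–(4.000,3.989)
cell (4,4): code 1000 → (5.000,4.372)–(4.038,4.000)
cell (5,0): code 0100 → (5.660,1.000)–(6.000,0.975)
cell (5,1): code 1110 → (5.000,1.017)–(5.660,1.000)
cell (5,3): code 1011 → (6.000,3.896)–(5.714,4.000)
cell (5,4): code 0001 → (5.714,4.000)–(5.000,4.372)
cell (6,0): code 0010 → (6.000,0.975)–(6.035,1.000)
cell (6,1): code 0011 → (6.035,1.000)–(6.991,2.000)
cell (6,2): code 0011 → (6.991,2.000)–(6.915,3.000)
cell (6,3): code 0001 → (6.915,3.000)–(6.000,3.896)
total: 14 segments, chained into 1 closed loop(s), length Σ = 10.946229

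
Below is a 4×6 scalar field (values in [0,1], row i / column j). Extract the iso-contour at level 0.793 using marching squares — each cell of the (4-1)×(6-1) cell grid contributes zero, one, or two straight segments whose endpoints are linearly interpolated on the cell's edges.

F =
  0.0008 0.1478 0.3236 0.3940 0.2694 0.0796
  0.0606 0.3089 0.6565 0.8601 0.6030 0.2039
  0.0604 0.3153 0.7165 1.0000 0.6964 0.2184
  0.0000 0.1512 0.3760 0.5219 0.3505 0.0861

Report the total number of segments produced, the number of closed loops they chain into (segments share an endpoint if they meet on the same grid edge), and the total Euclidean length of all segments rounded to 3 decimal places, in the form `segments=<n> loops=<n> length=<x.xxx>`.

segments=6 loops=1 length=4.476

cell (0,2): code 0100 → (0.856,3.000)–(1.000,2.670)
cell (0,3): code 1000 → (1.000,3.261)–(0.856,3.000)
cell (1,2): code 0110 → (1.000,2.670)–(2.000,2.270)
cell (1,3): code 1001 → (2.000,3.682)–(1.000,3.261)
cell (2,2): code 0010 → (2.000,2.270)–(2.433,3.000)
cell (2,3): code 0001 → (2.433,3.000)–(2.000,3.682)
total: 6 segments, chained into 1 closed loop(s), length Σ = 4.476439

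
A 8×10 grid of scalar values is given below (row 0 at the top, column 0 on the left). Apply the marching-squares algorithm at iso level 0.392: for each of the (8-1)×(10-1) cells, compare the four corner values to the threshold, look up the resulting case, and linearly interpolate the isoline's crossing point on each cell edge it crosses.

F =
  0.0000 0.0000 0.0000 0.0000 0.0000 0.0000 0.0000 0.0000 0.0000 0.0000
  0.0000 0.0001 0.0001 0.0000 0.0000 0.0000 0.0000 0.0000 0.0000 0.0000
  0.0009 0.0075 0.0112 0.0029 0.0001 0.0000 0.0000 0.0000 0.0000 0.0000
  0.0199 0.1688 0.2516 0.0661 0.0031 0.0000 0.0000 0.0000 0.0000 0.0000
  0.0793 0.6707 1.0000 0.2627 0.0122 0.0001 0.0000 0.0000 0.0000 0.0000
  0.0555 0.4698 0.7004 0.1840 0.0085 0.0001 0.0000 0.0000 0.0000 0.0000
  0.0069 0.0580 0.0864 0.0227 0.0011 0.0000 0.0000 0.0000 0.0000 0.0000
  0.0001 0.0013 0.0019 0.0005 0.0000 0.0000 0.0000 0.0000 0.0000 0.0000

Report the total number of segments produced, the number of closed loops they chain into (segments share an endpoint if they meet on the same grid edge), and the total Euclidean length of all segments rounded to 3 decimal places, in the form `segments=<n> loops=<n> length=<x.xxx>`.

segments=8 loops=1 length=7.078

cell (3,0): code 0100 → (3.445,1.000)–(4.000,0.529)
cell (3,1): code 1100 → (3.188,2.000)–(3.445,1.000)
cell (3,2): code 1000 → (4.000,2.825)–(3.188,2.000)
cell (4,0): code 0110 → (4.000,0.529)–(5.000,0.812)
cell (4,2): code 1001 → (5.000,2.597)–(4.000,2.825)
cell (5,0): code 0010 → (5.000,0.812)–(5.189,1.000)
cell (5,1): code 0011 → (5.189,1.000)–(5.502,2.000)
cell (5,2): code 0001 → (5.502,2.000)–(5.000,2.597)
total: 8 segments, chained into 1 closed loop(s), length Σ = 7.078025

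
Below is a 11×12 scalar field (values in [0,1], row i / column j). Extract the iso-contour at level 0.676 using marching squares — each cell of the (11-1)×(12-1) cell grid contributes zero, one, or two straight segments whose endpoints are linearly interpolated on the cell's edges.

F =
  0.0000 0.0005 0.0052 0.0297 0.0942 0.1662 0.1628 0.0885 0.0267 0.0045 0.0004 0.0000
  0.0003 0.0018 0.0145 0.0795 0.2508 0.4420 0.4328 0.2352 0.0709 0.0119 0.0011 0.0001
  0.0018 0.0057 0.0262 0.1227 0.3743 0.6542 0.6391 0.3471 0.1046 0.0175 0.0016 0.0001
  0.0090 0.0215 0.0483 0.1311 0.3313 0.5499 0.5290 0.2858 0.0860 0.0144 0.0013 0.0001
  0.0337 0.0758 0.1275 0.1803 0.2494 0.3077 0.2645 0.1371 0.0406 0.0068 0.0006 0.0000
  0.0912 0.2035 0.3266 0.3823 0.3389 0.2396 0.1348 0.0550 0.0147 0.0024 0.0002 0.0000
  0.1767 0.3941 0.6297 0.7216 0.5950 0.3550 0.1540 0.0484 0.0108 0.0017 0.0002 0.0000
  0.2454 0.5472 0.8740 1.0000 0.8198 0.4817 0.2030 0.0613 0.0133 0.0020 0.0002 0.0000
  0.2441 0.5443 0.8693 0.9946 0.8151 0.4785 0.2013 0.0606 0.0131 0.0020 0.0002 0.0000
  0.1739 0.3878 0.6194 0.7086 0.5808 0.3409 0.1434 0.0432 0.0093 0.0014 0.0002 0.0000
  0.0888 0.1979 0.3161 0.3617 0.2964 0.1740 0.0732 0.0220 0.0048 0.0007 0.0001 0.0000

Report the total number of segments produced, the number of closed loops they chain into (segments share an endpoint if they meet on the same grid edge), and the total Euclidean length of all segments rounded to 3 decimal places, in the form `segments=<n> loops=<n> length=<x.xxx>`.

cell (5,2): code 0100 → (5.866,3.000)–(6.000,2.504)
cell (5,3): code 1000 → (6.000,3.360)–(5.866,3.000)
cell (6,1): code 0100 → (6.190,2.000)–(7.000,1.394)
cell (6,2): code 1110 → (6.000,2.504)–(6.190,2.000)
cell (6,3): code 1101 → (6.360,4.000)–(6.000,3.360)
cell (6,4): code 1000 → (7.000,4.425)–(6.360,4.000)
cell (7,1): code 0110 → (7.000,1.394)–(8.000,1.405)
cell (7,4): code 1001 → (8.000,4.413)–(7.000,4.425)
cell (8,1): code 0010 → (8.000,1.405)–(8.774,2.000)
cell (8,2): code 0111 → (8.774,2.000)–(9.000,2.635)
cell (8,3): code 1011 → (9.000,3.255)–(8.594,4.000)
cell (8,4): code 0001 → (8.594,4.000)–(8.000,4.413)
cell (9,2): code 0010 → (9.000,2.635)–(9.094,3.000)
cell (9,3): code 0001 → (9.094,3.000)–(9.000,3.255)
total: 14 segments, chained into 1 closed loop(s), length Σ = 9.821857

segments=14 loops=1 length=9.822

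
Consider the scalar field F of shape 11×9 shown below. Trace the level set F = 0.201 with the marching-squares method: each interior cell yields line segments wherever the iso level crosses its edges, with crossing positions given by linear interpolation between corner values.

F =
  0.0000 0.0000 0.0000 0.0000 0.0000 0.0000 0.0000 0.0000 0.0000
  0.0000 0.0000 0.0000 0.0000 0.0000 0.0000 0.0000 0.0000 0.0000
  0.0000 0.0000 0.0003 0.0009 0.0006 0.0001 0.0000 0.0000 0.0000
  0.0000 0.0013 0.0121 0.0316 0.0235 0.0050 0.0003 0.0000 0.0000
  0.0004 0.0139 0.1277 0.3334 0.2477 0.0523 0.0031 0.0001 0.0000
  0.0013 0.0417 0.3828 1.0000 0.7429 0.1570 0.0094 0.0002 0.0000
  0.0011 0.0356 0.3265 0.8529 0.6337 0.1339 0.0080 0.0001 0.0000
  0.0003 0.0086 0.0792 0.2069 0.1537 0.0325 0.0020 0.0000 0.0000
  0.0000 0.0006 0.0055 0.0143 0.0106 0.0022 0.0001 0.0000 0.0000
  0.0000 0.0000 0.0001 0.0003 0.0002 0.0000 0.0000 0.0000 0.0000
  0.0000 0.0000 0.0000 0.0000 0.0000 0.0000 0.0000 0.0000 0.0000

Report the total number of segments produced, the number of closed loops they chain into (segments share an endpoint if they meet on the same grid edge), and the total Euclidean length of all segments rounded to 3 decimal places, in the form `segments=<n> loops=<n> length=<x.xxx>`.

segments=14 loops=1 length=10.744

cell (3,2): code 0100 → (3.561,3.000)–(4.000,2.356)
cell (3,3): code 1100 → (3.792,4.000)–(3.561,3.000)
cell (3,4): code 1000 → (4.000,4.239)–(3.792,4.000)
cell (4,1): code 0100 → (4.287,2.000)–(5.000,1.467)
cell (4,2): code 1110 → (4.000,2.356)–(4.287,2.000)
cell (4,4): code 1001 → (5.000,4.925)–(4.000,4.239)
cell (5,1): code 0110 → (5.000,1.467)–(6.000,1.569)
cell (5,4): code 1001 → (6.000,4.866)–(5.000,4.925)
cell (6,1): code 0010 → (6.000,1.569)–(6.507,2.000)
cell (6,2): code 0111 → (6.507,2.000)–(7.000,2.954)
cell (6,3): code 1011 → (7.000,3.111)–(6.901,4.000)
cell (6,4): code 0001 → (6.901,4.000)–(6.000,4.866)
cell (7,2): code 0010 → (7.000,2.954)–(7.031,3.000)
cell (7,3): code 0001 → (7.031,3.000)–(7.000,3.111)
total: 14 segments, chained into 1 closed loop(s), length Σ = 10.743793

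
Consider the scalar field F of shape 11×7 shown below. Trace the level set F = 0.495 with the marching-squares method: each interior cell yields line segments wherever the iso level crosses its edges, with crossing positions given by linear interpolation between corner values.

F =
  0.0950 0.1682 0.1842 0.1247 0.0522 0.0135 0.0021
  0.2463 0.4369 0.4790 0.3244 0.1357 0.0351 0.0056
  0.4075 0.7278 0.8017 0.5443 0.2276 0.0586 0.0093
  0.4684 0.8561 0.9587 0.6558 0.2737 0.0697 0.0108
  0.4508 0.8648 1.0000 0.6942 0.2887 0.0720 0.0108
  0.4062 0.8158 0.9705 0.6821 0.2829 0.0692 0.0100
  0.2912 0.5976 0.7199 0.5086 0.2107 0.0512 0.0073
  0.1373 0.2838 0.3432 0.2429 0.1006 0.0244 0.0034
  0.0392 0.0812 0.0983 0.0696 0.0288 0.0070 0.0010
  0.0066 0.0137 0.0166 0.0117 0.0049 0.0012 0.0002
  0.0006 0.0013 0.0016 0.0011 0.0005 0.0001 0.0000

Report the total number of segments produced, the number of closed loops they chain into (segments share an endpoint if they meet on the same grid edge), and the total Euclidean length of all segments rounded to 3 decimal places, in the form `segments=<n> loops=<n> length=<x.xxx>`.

cell (1,0): code 0100 → (1.200,1.000)–(2.000,0.273)
cell (1,1): code 1100 → (1.050,2.000)–(1.200,1.000)
cell (1,2): code 1100 → (1.776,3.000)–(1.050,2.000)
cell (1,3): code 1000 → (2.000,3.156)–(1.776,3.000)
cell (2,0): code 0110 → (2.000,0.273)–(3.000,0.069)
cell (2,3): code 1001 → (3.000,3.421)–(2.000,3.156)
cell (3,0): code 0110 → (3.000,0.069)–(4.000,0.107)
cell (3,3): code 1001 → (4.000,3.491)–(3.000,3.421)
cell (4,0): code 0110 → (4.000,0.107)–(5.000,0.217)
cell (4,3): code 1001 → (5.000,3.469)–(4.000,3.491)
cell (5,0): code 0110 → (5.000,0.217)–(6.000,0.665)
cell (5,3): code 1001 → (6.000,3.046)–(5.000,3.469)
cell (6,0): code 0010 → (6.000,0.665)–(6.327,1.000)
cell (6,1): code 0011 → (6.327,1.000)–(6.597,2.000)
cell (6,2): code 0011 → (6.597,2.000)–(6.051,3.000)
cell (6,3): code 0001 → (6.051,3.000)–(6.000,3.046)
total: 16 segments, chained into 1 closed loop(s), length Σ = 14.559258

segments=16 loops=1 length=14.559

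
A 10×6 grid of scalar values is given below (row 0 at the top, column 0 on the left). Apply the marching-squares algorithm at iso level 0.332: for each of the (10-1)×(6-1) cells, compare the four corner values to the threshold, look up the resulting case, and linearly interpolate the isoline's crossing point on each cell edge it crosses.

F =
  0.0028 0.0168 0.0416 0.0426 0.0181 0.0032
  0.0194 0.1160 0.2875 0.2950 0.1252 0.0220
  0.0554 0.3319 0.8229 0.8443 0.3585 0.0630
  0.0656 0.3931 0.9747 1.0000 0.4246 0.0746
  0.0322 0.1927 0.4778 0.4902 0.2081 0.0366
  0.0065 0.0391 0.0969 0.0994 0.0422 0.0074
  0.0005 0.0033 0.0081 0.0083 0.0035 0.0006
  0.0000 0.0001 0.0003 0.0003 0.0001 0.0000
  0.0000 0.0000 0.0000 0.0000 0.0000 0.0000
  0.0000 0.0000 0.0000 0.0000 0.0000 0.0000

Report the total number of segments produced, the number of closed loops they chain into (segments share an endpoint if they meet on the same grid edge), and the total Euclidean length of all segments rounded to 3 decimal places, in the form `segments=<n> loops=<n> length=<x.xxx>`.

segments=14 loops=1 length=10.589

cell (1,1): code 0100 → (1.083,2.000)–(2.000,1.000)
cell (1,2): code 1100 → (1.067,3.000)–(1.083,2.000)
cell (1,3): code 1100 → (1.886,4.000)–(1.067,3.000)
cell (1,4): code 1000 → (2.000,4.090)–(1.886,4.000)
cell (2,0): code 0100 → (2.002,1.000)–(3.000,0.813)
cell (2,1): code 1110 → (2.000,1.000)–(2.002,1.000)
cell (2,4): code 1001 → (3.000,4.265)–(2.000,4.090)
cell (3,0): code 0010 → (3.000,0.813)–(3.305,1.000)
cell (3,1): code 0111 → (3.305,1.000)–(4.000,1.489)
cell (3,3): code 1011 → (4.000,3.561)–(3.428,4.000)
cell (3,4): code 0001 → (3.428,4.000)–(3.000,4.265)
cell (4,1): code 0010 → (4.000,1.489)–(4.383,2.000)
cell (4,2): code 0011 → (4.383,2.000)–(4.405,3.000)
cell (4,3): code 0001 → (4.405,3.000)–(4.000,3.561)
total: 14 segments, chained into 1 closed loop(s), length Σ = 10.588583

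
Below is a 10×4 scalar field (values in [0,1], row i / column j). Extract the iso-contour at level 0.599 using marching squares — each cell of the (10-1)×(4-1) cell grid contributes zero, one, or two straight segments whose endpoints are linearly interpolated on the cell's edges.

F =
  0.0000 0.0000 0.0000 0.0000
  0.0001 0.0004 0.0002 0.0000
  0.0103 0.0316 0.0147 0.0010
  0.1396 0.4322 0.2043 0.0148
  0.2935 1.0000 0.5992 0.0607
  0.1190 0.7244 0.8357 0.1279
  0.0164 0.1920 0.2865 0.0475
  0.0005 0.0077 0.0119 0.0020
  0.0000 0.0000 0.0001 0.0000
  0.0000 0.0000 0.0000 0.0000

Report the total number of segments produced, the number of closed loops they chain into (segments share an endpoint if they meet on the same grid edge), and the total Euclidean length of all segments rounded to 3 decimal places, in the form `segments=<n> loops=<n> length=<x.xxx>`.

cell (3,0): code 0100 → (3.294,1.000)–(4.000,0.432)
cell (3,1): code 1100 → (3.999,2.000)–(3.294,1.000)
cell (3,2): code 1000 → (4.000,2.000)–(3.999,2.000)
cell (4,0): code 0110 → (4.000,0.432)–(5.000,0.793)
cell (4,2): code 1001 → (5.000,2.334)–(4.000,2.000)
cell (5,0): code 0010 → (5.000,0.793)–(5.236,1.000)
cell (5,1): code 0011 → (5.236,1.000)–(5.431,2.000)
cell (5,2): code 0001 → (5.431,2.000)–(5.000,2.334)
total: 8 segments, chained into 1 closed loop(s), length Σ = 6.126020

segments=8 loops=1 length=6.126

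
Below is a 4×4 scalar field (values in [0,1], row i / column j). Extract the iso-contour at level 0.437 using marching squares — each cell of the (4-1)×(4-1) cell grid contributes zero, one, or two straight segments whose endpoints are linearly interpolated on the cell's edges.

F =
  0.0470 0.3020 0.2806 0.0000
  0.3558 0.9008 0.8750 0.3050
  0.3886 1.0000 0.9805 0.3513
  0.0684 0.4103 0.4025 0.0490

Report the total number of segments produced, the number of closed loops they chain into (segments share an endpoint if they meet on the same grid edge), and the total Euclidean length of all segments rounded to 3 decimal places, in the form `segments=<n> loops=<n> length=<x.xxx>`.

cell (0,0): code 0100 → (0.225,1.000)–(1.000,0.149)
cell (0,1): code 1100 → (0.263,2.000)–(0.225,1.000)
cell (0,2): code 1000 → (1.000,2.768)–(0.263,2.000)
cell (1,0): code 0110 → (1.000,0.149)–(2.000,0.079)
cell (1,2): code 1001 → (2.000,2.864)–(1.000,2.768)
cell (2,0): code 0010 → (2.000,0.079)–(2.955,1.000)
cell (2,1): code 0011 → (2.955,1.000)–(2.940,2.000)
cell (2,2): code 0001 → (2.940,2.000)–(2.000,2.864)
total: 8 segments, chained into 1 closed loop(s), length Σ = 8.826421

segments=8 loops=1 length=8.826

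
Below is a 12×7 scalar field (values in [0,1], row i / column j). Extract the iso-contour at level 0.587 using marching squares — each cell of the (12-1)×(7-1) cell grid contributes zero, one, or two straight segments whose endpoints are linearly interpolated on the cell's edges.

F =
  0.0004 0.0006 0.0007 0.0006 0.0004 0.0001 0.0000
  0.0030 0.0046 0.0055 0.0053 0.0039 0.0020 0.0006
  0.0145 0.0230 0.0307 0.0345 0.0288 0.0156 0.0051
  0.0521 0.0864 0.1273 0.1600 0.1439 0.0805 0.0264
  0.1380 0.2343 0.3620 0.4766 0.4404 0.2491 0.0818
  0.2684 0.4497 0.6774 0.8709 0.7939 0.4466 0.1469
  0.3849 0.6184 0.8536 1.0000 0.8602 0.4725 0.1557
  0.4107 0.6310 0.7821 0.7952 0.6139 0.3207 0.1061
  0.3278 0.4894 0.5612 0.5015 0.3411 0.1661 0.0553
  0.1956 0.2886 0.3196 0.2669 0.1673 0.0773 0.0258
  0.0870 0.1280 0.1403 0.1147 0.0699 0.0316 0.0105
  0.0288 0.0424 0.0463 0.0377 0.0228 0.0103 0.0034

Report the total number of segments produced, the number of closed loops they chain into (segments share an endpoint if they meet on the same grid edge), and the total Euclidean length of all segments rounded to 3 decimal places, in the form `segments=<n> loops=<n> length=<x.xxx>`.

segments=14 loops=1 length=11.690

cell (4,1): code 0100 → (4.713,2.000)–(5.000,1.603)
cell (4,2): code 1100 → (4.280,3.000)–(4.713,2.000)
cell (4,3): code 1100 → (4.415,4.000)–(4.280,3.000)
cell (4,4): code 1000 → (5.000,4.596)–(4.415,4.000)
cell (5,0): code 0100 → (5.814,1.000)–(6.000,0.866)
cell (5,1): code 1110 → (5.000,1.603)–(5.814,1.000)
cell (5,4): code 1001 → (6.000,4.705)–(5.000,4.596)
cell (6,0): code 0110 → (6.000,0.866)–(7.000,0.800)
cell (6,4): code 1001 → (7.000,4.092)–(6.000,4.705)
cell (7,0): code 0010 → (7.000,0.800)–(7.311,1.000)
cell (7,1): code 0011 → (7.311,1.000)–(7.883,2.000)
cell (7,2): code 0011 → (7.883,2.000)–(7.709,3.000)
cell (7,3): code 0011 → (7.709,3.000)–(7.099,4.000)
cell (7,4): code 0001 → (7.099,4.000)–(7.000,4.092)
total: 14 segments, chained into 1 closed loop(s), length Σ = 11.690118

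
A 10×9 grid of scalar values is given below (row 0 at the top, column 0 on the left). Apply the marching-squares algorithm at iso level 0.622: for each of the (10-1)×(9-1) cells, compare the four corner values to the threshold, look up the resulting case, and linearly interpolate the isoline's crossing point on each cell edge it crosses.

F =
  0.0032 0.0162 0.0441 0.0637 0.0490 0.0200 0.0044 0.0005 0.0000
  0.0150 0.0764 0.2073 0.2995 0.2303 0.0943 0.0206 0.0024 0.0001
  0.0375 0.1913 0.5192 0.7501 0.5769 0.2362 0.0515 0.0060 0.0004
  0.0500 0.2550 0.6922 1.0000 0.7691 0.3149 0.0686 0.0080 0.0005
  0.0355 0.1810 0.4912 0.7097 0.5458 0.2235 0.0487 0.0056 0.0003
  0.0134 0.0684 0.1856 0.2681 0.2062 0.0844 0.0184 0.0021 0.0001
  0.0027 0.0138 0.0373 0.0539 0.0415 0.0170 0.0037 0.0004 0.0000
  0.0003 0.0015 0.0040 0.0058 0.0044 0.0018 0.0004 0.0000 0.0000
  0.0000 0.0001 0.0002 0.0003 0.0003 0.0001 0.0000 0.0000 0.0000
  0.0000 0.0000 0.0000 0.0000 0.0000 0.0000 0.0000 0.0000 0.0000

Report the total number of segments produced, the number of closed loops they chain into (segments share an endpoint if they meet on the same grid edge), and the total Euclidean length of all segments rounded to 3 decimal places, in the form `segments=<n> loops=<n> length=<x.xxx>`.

segments=12 loops=1 length=7.374

cell (1,2): code 0100 → (1.716,3.000)–(2.000,2.445)
cell (1,3): code 1000 → (2.000,3.740)–(1.716,3.000)
cell (2,1): code 0100 → (2.594,2.000)–(3.000,1.839)
cell (2,2): code 1110 → (2.000,2.445)–(2.594,2.000)
cell (2,3): code 1101 → (2.235,4.000)–(2.000,3.740)
cell (2,4): code 1000 → (3.000,4.324)–(2.235,4.000)
cell (3,1): code 0010 → (3.000,1.839)–(3.349,2.000)
cell (3,2): code 0111 → (3.349,2.000)–(4.000,2.599)
cell (3,3): code 1011 → (4.000,3.535)–(3.659,4.000)
cell (3,4): code 0001 → (3.659,4.000)–(3.000,4.324)
cell (4,2): code 0010 → (4.000,2.599)–(4.199,3.000)
cell (4,3): code 0001 → (4.199,3.000)–(4.000,3.535)
total: 12 segments, chained into 1 closed loop(s), length Σ = 7.374162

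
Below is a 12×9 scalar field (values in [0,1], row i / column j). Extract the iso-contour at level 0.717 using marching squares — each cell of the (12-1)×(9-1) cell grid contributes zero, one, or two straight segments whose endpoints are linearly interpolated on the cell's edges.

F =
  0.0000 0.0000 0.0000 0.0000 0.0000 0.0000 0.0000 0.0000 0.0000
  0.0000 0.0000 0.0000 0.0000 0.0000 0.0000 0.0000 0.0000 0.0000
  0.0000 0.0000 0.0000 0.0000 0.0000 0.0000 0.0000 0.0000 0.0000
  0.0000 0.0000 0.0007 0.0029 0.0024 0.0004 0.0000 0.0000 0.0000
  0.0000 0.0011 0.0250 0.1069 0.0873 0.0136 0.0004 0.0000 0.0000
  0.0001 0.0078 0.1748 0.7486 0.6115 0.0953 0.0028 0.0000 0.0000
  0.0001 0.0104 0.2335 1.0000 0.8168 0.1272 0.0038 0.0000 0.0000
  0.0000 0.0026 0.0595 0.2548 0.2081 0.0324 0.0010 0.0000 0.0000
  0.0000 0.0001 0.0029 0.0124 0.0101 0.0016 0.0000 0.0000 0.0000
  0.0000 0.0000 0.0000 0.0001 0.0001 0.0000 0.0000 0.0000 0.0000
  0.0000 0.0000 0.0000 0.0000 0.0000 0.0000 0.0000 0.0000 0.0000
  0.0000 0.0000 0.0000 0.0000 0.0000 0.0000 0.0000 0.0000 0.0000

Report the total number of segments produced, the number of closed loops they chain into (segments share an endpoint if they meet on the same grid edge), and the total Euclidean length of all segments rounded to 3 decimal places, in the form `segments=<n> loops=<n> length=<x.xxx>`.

segments=8 loops=1 length=4.562

cell (4,2): code 0100 → (4.951,3.000)–(5.000,2.945)
cell (4,3): code 1000 → (5.000,3.230)–(4.951,3.000)
cell (5,2): code 0110 → (5.000,2.945)–(6.000,2.631)
cell (5,3): code 1101 → (5.514,4.000)–(5.000,3.230)
cell (5,4): code 1000 → (6.000,4.145)–(5.514,4.000)
cell (6,2): code 0010 → (6.000,2.631)–(6.380,3.000)
cell (6,3): code 0011 → (6.380,3.000)–(6.164,4.000)
cell (6,4): code 0001 → (6.164,4.000)–(6.000,4.145)
total: 8 segments, chained into 1 closed loop(s), length Σ = 4.561645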